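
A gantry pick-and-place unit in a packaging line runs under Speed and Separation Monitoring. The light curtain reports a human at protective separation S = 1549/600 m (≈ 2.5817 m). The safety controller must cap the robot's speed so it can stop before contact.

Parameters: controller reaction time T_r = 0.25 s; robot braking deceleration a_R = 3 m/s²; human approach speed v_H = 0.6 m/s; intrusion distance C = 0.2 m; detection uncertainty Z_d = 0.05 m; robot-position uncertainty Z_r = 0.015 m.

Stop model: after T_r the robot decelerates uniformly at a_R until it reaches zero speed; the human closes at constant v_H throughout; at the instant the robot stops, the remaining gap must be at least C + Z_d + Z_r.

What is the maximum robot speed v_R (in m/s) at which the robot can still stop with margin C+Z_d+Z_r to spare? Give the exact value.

collect terms ⇒ (1/6)·v_R² + (9/20)·v_R + (-13/6) = 0
  disc = (9/20)² − 4·(1/6)·(-13/6) = 5929/3600 ; √disc = 77/60
  v_R = (−(9/20) + 77/60) / (2·(1/6)) = 5/2 m/s
check:
braking lasts T_s = (5/2)/3 = 0.8333 s
robot in T_r: 2.5000·0.2500 = 0.6250 m
braking distance = 2.5000²/(2·3.0000) = 1.0417 m
human over T_r+T_s: 0.6000·(0.2500+0.8333) = 0.6500 m
C+Z_d+Z_r = 0.2000+0.0500+0.0150 = 0.2650 m
sum ≈ 0.6250+1.0417+0.6500+0.2650 ≈ 2.5817 m = S ✓

v_R_max = 5/2 m/s = 2.5000 m/s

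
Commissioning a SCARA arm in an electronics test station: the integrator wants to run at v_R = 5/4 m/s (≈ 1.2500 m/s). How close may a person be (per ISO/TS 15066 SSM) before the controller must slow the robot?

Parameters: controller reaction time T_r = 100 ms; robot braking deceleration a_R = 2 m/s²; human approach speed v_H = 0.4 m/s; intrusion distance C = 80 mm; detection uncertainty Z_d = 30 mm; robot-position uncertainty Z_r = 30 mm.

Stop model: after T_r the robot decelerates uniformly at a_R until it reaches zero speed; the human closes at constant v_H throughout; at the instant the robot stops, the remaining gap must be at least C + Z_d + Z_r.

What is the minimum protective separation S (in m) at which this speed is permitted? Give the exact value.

braking lasts T_s = (5/4)/2 = 0.6250 s
reaction-phase robot travel = 1.2500·0.1000 = 0.1250 m
braking distance = 1.2500²/(2·2.0000) = 0.3906 m
human closes 0.4000·0.7250 = 0.2900 m
C+Z_d+Z_r = 0.0800+0.0300+0.0300 = 0.1400 m
S_min ≈ 0.1250+0.3906+0.2900+0.1400  ⇒  S_min = 1513/1600 m

S_min = 1513/1600 m = 0.9456 m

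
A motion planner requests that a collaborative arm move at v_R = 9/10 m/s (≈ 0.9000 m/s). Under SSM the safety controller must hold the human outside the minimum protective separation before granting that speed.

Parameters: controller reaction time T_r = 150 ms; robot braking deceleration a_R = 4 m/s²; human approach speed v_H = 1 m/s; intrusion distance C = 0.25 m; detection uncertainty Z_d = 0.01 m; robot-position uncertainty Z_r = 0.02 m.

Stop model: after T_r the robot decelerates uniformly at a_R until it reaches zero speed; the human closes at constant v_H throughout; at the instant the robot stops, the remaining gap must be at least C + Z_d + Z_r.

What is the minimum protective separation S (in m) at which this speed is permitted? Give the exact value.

stop time T_s = (9/10)/4 = 0.2250 s
robot in T_r: 0.9000·0.1500 = 0.1350 m
braking distance = 0.9000²/(2·4.0000) = 0.1013 m
human over T_r+T_s: 1.0000·(0.1500+0.2250) = 0.3750 m
margins: 0.2500+0.0100+0.0200 = 0.2800 m
S_min ≈ 0.1350+0.1013+0.3750+0.2800  ⇒  S_min = 713/800 m

S_min = 713/800 m = 0.8912 m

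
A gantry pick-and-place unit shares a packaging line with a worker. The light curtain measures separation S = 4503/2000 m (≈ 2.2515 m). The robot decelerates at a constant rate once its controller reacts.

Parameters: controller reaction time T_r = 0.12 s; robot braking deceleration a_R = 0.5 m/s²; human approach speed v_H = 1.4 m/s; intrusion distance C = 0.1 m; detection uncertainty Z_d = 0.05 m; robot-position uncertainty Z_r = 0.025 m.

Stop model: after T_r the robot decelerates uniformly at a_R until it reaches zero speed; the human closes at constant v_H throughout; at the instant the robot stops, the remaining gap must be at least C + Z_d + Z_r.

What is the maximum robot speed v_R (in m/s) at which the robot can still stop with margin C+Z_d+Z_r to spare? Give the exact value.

collect terms ⇒ (1)·v_R² + (73/25)·v_R + (-3817/2000) = 0
  disc = (73/25)² − 4·(1)·(-3817/2000) = 40401/2500 ; √disc = 201/50
  v_R = (−(73/25) + 201/50) / (2·(1)) = 11/20 m/s
check:
braking lasts T_s = (11/20)/(1/2) = 1.1000 s
robot covers v_R·T_r = 0.5500·0.1200 = 0.0660 m before braking
robot under decel: 0.5500²/(2·0.5000) = 0.3025 m
person approaches 1.4000·(0.1200+1.1000) = 1.7080 m
residual clearance needed = 0.1000+0.0500+0.0250 = 0.1750 m
sum ≈ 0.0660+0.3025+1.7080+0.1750 ≈ 2.2515 m = S ✓

v_R_max = 11/20 m/s = 0.5500 m/s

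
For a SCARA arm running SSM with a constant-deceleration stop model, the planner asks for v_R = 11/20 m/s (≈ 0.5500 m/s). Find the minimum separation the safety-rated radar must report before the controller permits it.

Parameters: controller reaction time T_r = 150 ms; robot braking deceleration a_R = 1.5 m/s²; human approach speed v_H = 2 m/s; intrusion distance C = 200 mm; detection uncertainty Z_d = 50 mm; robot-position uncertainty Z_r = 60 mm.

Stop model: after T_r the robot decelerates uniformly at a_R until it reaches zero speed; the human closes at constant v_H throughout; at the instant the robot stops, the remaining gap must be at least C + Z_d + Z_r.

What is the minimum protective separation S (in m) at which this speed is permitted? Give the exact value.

S_min = 229/150 m = 1.5267 m

T_s = v_R/a_R = (11/20)/(3/2) = 0.3667 s
robot covers v_R·T_r = 0.5500·0.1500 = 0.0825 m before braking
robot under decel: 0.5500²/(2·1.5000) = 0.1008 m
human closes 2.0000·0.5167 = 1.0333 m
residual clearance needed = 0.2000+0.0500+0.0600 = 0.3100 m
S_min ≈ 0.0825+0.1008+1.0333+0.3100  ⇒  S_min = 229/150 m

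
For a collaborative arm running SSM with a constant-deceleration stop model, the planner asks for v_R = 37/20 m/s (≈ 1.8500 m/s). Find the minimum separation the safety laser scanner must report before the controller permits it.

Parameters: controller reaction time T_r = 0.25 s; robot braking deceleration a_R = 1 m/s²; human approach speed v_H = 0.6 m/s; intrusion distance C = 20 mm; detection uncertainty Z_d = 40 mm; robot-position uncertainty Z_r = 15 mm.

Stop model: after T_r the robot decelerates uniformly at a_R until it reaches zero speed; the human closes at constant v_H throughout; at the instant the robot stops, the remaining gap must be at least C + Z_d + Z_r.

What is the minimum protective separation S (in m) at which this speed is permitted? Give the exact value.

braking lasts T_s = (37/20)/1 = 1.8500 s
reaction-phase robot travel = 1.8500·0.2500 = 0.4625 m
robot under decel: 1.8500²/(2·1.0000) = 1.7112 m
person approaches 0.6000·(0.2500+1.8500) = 1.2600 m
residual clearance needed = 0.0200+0.0400+0.0150 = 0.0750 m
S_min ≈ 0.4625+1.7112+1.2600+0.0750  ⇒  S_min = 2807/800 m

S_min = 2807/800 m = 3.5088 m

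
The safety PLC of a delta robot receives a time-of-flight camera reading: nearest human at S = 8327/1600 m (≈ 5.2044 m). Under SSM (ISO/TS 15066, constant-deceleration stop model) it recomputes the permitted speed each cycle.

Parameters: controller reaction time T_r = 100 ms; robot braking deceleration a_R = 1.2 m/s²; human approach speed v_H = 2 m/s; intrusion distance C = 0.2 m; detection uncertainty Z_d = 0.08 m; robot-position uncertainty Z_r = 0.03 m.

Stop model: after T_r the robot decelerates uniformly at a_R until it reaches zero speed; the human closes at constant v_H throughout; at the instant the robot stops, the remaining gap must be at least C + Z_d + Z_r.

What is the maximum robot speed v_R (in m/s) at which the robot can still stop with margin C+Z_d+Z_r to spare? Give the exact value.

quadratic (5/12)·v² + (53/30)·v + (-7511/1600) = 0
  disc = (53/30)² − 4·(5/12)·(-7511/1600) = 157609/14400 ; √disc = 397/120
  v_R = (−(53/30) + 397/120) / (2·(5/12)) = 37/20 m/s
check:
braking lasts T_s = (37/20)/(6/5) = 1.5417 s
robot in T_r: 1.8500·0.1000 = 0.1850 m
braking distance = 1.8500²/(2·1.2000) = 1.4260 m
human closes 2.0000·1.6417 = 3.2833 m
C+Z_d+Z_r = 0.2000+0.0800+0.0300 = 0.3100 m
sum ≈ 0.1850+1.4260+3.2833+0.3100 ≈ 5.2044 m = S ✓

v_R_max = 37/20 m/s = 1.8500 m/s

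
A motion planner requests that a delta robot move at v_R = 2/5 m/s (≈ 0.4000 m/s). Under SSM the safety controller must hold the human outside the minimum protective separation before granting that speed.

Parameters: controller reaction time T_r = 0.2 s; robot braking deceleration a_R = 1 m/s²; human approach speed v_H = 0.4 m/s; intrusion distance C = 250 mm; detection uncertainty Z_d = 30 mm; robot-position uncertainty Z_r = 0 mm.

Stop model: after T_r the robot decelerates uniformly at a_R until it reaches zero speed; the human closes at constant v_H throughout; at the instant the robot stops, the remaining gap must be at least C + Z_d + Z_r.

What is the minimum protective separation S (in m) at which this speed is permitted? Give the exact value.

S_min = 17/25 m = 0.6800 m

T_s = v_R/a_R = (2/5)/1 = 0.4000 s
reaction-phase robot travel = 0.4000·0.2000 = 0.0800 m
robot covers 0.4000·0.4000 − ½·1.0000·0.4000² = 0.0800 m while stopping
human over T_r+T_s: 0.4000·(0.2000+0.4000) = 0.2400 m
residual clearance needed = 0.2500+0.0300+0.0000 = 0.2800 m
S_min ≈ 0.0800+0.0800+0.2400+0.2800  ⇒  S_min = 17/25 m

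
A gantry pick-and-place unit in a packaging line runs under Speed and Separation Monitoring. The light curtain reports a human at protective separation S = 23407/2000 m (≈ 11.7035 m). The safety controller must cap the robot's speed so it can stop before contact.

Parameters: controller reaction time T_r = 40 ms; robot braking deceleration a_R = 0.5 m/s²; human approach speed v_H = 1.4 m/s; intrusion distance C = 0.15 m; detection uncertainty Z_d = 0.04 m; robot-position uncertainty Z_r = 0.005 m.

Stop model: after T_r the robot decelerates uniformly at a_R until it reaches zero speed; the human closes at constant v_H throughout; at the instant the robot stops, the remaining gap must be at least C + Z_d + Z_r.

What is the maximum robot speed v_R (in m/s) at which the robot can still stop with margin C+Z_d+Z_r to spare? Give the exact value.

v_R_max = 9/4 m/s = 2.2500 m/s

collect terms ⇒ (1)·v_R² + (71/25)·v_R + (-4581/400) = 0
  disc = (71/25)² − 4·(1)·(-4581/400) = 134689/2500 ; √disc = 367/50
  v_R = (−(71/25) + 367/50) / (2·(1)) = 9/4 m/s
check:
stop time T_s = (9/4)/(1/2) = 4.5000 s
reaction-phase robot travel = 2.2500·0.0400 = 0.0900 m
braking distance = 2.2500²/(2·0.5000) = 5.0625 m
human closes 1.4000·4.5400 = 6.3560 m
margins: 0.1500+0.0400+0.0050 = 0.1950 m
sum ≈ 0.0900+5.0625+6.3560+0.1950 ≈ 11.7035 m = S ✓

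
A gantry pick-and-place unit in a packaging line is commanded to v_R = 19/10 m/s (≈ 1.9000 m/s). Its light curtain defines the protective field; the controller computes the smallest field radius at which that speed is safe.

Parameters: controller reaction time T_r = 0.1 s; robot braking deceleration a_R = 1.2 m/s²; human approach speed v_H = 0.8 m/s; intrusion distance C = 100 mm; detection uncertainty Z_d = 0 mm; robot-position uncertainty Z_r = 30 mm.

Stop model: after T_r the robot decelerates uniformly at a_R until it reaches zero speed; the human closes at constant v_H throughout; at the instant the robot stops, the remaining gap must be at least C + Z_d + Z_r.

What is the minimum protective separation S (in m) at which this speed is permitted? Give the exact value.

stop time T_s = (19/10)/(6/5) = 1.5833 s
robot in T_r: 1.9000·0.1000 = 0.1900 m
robot covers 1.9000·1.5833 − ½·1.2000·1.5833² = 1.5042 m while stopping
human over T_r+T_s: 0.8000·(0.1000+1.5833) = 1.3467 m
margins: 0.1000+0.0000+0.0300 = 0.1300 m
S_min ≈ 0.1900+1.5042+1.3467+0.1300  ⇒  S_min = 761/240 m

S_min = 761/240 m = 3.1708 m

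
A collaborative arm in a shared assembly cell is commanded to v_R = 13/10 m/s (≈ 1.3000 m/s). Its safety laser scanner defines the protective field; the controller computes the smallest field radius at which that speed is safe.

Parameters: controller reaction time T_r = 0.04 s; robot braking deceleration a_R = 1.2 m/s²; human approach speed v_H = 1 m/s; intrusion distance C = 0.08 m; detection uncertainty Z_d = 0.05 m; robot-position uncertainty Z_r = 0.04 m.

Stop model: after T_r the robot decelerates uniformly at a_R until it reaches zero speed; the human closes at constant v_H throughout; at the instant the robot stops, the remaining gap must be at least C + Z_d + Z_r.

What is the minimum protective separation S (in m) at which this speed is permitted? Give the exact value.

S_min = 4099/2000 m = 2.0495 m

stop time T_s = (13/10)/(6/5) = 1.0833 s
robot covers v_R·T_r = 1.3000·0.0400 = 0.0520 m before braking
braking distance = 1.3000²/(2·1.2000) = 0.7042 m
human closes 1.0000·1.1233 = 1.1233 m
residual clearance needed = 0.0800+0.0500+0.0400 = 0.1700 m
S_min ≈ 0.0520+0.7042+1.1233+0.1700  ⇒  S_min = 4099/2000 m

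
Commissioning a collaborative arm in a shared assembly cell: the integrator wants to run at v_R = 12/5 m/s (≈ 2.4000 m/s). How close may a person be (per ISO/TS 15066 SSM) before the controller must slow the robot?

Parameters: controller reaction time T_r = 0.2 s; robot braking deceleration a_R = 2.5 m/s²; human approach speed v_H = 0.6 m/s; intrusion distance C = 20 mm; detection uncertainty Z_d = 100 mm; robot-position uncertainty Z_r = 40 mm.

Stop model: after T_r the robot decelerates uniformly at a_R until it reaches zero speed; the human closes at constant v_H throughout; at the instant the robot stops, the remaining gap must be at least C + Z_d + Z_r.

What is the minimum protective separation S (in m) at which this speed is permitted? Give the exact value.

braking lasts T_s = (12/5)/(5/2) = 0.9600 s
robot in T_r: 2.4000·0.2000 = 0.4800 m
robot under decel: 2.4000²/(2·2.5000) = 1.1520 m
person approaches 0.6000·(0.2000+0.9600) = 0.6960 m
C+Z_d+Z_r = 0.0200+0.1000+0.0400 = 0.1600 m
S_min ≈ 0.4800+1.1520+0.6960+0.1600  ⇒  S_min = 311/125 m

S_min = 311/125 m = 2.4880 m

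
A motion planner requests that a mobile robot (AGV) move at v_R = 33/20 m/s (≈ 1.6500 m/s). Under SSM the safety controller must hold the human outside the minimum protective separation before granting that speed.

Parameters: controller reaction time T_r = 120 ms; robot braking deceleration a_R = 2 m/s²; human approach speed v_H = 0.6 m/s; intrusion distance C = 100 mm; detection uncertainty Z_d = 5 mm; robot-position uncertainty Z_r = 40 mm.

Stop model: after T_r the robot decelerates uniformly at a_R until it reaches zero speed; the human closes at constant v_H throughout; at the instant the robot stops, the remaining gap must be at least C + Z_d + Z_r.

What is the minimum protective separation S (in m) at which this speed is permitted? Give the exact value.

S_min = 509/320 m = 1.5906 m

braking lasts T_s = (33/20)/2 = 0.8250 s
robot in T_r: 1.6500·0.1200 = 0.1980 m
braking distance = 1.6500²/(2·2.0000) = 0.6806 m
person approaches 0.6000·(0.1200+0.8250) = 0.5670 m
margins: 0.1000+0.0050+0.0400 = 0.1450 m
S_min ≈ 0.1980+0.6806+0.5670+0.1450  ⇒  S_min = 509/320 m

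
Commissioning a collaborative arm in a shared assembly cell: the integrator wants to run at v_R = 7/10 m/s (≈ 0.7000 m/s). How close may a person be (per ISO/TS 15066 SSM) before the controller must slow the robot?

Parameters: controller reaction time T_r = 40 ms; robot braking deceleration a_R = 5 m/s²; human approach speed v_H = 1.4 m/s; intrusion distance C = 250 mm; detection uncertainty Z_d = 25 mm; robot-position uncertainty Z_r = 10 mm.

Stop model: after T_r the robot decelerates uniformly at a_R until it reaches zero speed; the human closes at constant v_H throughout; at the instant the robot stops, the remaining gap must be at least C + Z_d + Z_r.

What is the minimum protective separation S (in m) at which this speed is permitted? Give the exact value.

braking lasts T_s = (7/10)/5 = 0.1400 s
reaction-phase robot travel = 0.7000·0.0400 = 0.0280 m
robot under decel: 0.7000²/(2·5.0000) = 0.0490 m
human over T_r+T_s: 1.4000·(0.0400+0.1400) = 0.2520 m
margins: 0.2500+0.0250+0.0100 = 0.2850 m
S_min ≈ 0.0280+0.0490+0.2520+0.2850  ⇒  S_min = 307/500 m

S_min = 307/500 m = 0.6140 m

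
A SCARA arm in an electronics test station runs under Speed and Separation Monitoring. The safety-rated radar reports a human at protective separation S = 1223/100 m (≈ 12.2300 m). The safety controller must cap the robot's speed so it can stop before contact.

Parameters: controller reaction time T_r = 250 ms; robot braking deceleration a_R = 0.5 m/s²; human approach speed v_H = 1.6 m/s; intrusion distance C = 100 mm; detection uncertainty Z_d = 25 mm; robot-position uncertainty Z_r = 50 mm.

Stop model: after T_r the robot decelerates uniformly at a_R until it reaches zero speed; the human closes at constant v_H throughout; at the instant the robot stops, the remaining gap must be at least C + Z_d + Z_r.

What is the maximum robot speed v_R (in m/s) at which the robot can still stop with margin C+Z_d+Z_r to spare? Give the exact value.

quadratic (1)·v² + (69/20)·v + (-2331/200) = 0
  disc = (69/20)² − 4·(1)·(-2331/200) = 23409/400 ; √disc = 153/20
  v_R = (−(69/20) + 153/20) / (2·(1)) = 21/10 m/s
check:
braking lasts T_s = (21/10)/(1/2) = 4.2000 s
robot covers v_R·T_r = 2.1000·0.2500 = 0.5250 m before braking
robot covers 2.1000·4.2000 − ½·0.5000·4.2000² = 4.4100 m while stopping
human closes 1.6000·4.4500 = 7.1200 m
residual clearance needed = 0.1000+0.0250+0.0500 = 0.1750 m
sum ≈ 0.5250+4.4100+7.1200+0.1750 ≈ 12.2300 m = S ✓

v_R_max = 21/10 m/s = 2.1000 m/s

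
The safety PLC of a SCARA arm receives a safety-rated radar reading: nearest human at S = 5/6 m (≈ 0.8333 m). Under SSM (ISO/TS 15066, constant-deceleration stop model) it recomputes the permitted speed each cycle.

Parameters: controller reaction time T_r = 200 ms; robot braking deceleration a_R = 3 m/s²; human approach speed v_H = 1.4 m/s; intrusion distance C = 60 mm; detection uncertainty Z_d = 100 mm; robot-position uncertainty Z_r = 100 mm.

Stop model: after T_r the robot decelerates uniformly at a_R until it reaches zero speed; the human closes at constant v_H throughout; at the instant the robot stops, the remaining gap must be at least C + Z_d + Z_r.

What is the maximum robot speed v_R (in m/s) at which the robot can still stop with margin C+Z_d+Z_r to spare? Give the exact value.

at the boundary: (1/6)·v² + (2/3)·v + (-22/75) = 0
  disc = (2/3)² − 4·(1/6)·(-22/75) = 16/25 ; √disc = 4/5
  v_R = (−(2/3) + 4/5) / (2·(1/6)) = 2/5 m/s
check:
stop time T_s = (2/5)/3 = 0.1333 s
robot in T_r: 0.4000·0.2000 = 0.0800 m
robot covers 0.4000·0.1333 − ½·3.0000·0.1333² = 0.0267 m while stopping
person approaches 1.4000·(0.2000+0.1333) = 0.4667 m
residual clearance needed = 0.0600+0.1000+0.1000 = 0.2600 m
sum ≈ 0.0800+0.0267+0.4667+0.2600 ≈ 0.8333 m = S ✓

v_R_max = 2/5 m/s = 0.4000 m/s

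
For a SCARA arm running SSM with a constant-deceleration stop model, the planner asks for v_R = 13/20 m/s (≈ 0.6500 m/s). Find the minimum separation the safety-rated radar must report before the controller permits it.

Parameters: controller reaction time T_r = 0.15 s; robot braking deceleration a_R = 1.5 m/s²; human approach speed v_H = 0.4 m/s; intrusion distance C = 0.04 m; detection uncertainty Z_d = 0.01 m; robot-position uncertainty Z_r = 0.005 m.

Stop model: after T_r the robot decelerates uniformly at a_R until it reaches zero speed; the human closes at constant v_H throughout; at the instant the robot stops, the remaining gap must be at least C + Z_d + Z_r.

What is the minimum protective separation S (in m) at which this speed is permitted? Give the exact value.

stop time T_s = (13/20)/(3/2) = 0.4333 s
reaction-phase robot travel = 0.6500·0.1500 = 0.0975 m
braking distance = 0.6500²/(2·1.5000) = 0.1408 m
person approaches 0.4000·(0.1500+0.4333) = 0.2333 m
margins: 0.0400+0.0100+0.0050 = 0.0550 m
S_min ≈ 0.0975+0.1408+0.2333+0.0550  ⇒  S_min = 79/150 m

S_min = 79/150 m = 0.5267 m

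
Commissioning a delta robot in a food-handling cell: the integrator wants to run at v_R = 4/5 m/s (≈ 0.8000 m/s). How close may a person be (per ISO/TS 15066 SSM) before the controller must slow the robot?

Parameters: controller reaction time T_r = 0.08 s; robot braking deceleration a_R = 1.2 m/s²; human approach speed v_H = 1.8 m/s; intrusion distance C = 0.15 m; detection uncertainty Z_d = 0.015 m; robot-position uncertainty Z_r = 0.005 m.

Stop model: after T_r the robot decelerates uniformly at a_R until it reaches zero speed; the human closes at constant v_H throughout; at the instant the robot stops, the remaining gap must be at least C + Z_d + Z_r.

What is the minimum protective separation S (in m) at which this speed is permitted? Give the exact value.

S_min = 2767/1500 m = 1.8447 m

T_s = v_R/a_R = (4/5)/(6/5) = 0.6667 s
robot covers v_R·T_r = 0.8000·0.0800 = 0.0640 m before braking
robot covers 0.8000·0.6667 − ½·1.2000·0.6667² = 0.2667 m while stopping
human closes 1.8000·0.7467 = 1.3440 m
residual clearance needed = 0.1500+0.0150+0.0050 = 0.1700 m
S_min ≈ 0.0640+0.2667+1.3440+0.1700  ⇒  S_min = 2767/1500 m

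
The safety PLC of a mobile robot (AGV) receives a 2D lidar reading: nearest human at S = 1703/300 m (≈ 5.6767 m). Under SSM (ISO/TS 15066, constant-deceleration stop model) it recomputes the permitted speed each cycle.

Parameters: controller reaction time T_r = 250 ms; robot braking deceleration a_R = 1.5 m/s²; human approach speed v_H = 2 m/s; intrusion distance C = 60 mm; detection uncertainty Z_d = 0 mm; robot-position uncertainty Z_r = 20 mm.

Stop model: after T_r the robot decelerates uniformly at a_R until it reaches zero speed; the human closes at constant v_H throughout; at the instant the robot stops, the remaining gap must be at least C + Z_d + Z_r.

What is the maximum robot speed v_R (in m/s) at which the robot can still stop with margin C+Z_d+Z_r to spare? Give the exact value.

collect terms ⇒ (1/3)·v_R² + (19/12)·v_R + (-1529/300) = 0
  disc = (19/12)² − 4·(1/3)·(-1529/300) = 3721/400 ; √disc = 61/20
  v_R = (−(19/12) + 61/20) / (2·(1/3)) = 11/5 m/s
check:
stop time T_s = (11/5)/(3/2) = 1.4667 s
reaction-phase robot travel = 2.2000·0.2500 = 0.5500 m
braking distance = 2.2000²/(2·1.5000) = 1.6133 m
human over T_r+T_s: 2.0000·(0.2500+1.4667) = 3.4333 m
residual clearance needed = 0.0600+0.0000+0.0200 = 0.0800 m
sum ≈ 0.5500+1.6133+3.4333+0.0800 ≈ 5.6767 m = S ✓

v_R_max = 11/5 m/s = 2.2000 m/s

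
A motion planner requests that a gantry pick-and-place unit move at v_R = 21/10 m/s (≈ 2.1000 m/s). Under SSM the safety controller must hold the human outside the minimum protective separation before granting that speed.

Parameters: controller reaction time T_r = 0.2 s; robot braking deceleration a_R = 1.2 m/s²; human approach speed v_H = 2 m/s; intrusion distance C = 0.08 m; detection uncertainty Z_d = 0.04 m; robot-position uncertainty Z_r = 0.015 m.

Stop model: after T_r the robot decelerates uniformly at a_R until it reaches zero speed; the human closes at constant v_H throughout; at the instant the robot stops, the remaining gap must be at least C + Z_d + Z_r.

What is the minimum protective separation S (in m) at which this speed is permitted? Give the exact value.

S_min = 2517/400 m = 6.2925 m

T_s = v_R/a_R = (21/10)/(6/5) = 1.7500 s
robot covers v_R·T_r = 2.1000·0.2000 = 0.4200 m before braking
robot under decel: 2.1000²/(2·1.2000) = 1.8375 m
human closes 2.0000·1.9500 = 3.9000 m
residual clearance needed = 0.0800+0.0400+0.0150 = 0.1350 m
S_min ≈ 0.4200+1.8375+3.9000+0.1350  ⇒  S_min = 2517/400 m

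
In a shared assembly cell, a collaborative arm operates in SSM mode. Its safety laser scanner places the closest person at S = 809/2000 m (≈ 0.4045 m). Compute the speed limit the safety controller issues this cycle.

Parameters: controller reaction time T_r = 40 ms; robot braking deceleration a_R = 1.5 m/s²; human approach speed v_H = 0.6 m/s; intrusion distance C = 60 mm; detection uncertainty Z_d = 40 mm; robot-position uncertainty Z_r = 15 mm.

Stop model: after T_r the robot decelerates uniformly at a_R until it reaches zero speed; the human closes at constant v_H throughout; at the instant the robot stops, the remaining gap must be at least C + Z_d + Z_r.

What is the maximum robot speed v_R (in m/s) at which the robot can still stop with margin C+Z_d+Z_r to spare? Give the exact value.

collect terms ⇒ (1/3)·v_R² + (11/25)·v_R + (-531/2000) = 0
  disc = (11/25)² − 4·(1/3)·(-531/2000) = 1369/2500 ; √disc = 37/50
  v_R = (−(11/25) + 37/50) / (2·(1/3)) = 9/20 m/s
check:
T_s = v_R/a_R = (9/20)/(3/2) = 0.3000 s
robot in T_r: 0.4500·0.0400 = 0.0180 m
robot covers 0.4500·0.3000 − ½·1.5000·0.3000² = 0.0675 m while stopping
person approaches 0.6000·(0.0400+0.3000) = 0.2040 m
margins: 0.0600+0.0400+0.0150 = 0.1150 m
sum ≈ 0.0180+0.0675+0.2040+0.1150 ≈ 0.4045 m = S ✓

v_R_max = 9/20 m/s = 0.4500 m/s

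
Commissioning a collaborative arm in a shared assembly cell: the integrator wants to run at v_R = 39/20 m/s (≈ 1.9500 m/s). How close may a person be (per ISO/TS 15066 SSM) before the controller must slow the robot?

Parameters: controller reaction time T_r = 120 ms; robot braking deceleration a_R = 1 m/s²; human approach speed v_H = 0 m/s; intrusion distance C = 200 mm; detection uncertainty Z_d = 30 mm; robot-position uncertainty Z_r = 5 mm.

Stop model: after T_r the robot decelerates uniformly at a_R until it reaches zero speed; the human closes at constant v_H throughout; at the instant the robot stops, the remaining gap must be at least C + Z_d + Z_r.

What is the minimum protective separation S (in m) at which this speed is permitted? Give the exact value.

stop time T_s = (39/20)/1 = 1.9500 s
robot in T_r: 1.9500·0.1200 = 0.2340 m
robot under decel: 1.9500²/(2·1.0000) = 1.9013 m
person approaches 0.0000·(0.1200+1.9500) = 0.0000 m
residual clearance needed = 0.2000+0.0300+0.0050 = 0.2350 m
S_min ≈ 0.2340+1.9013+0.0000+0.2350  ⇒  S_min = 9481/4000 m

S_min = 9481/4000 m = 2.3702 m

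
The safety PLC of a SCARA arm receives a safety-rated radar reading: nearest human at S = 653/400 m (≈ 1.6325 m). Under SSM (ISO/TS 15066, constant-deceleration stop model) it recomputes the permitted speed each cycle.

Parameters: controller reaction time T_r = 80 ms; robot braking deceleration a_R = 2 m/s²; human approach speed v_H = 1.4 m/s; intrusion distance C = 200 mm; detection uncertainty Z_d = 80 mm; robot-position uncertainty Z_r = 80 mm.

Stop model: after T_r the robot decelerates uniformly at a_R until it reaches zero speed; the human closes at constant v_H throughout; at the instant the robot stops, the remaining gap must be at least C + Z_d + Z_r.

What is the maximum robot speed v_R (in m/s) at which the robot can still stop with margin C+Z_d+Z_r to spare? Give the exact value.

at the boundary: (1/4)·v² + (39/50)·v + (-2321/2000) = 0
  disc = (39/50)² − 4·(1/4)·(-2321/2000) = 17689/10000 ; √disc = 133/100
  v_R = (−(39/50) + 133/100) / (2·(1/4)) = 11/10 m/s
check:
stop time T_s = (11/10)/2 = 0.5500 s
reaction-phase robot travel = 1.1000·0.0800 = 0.0880 m
robot covers 1.1000·0.5500 − ½·2.0000·0.5500² = 0.3025 m while stopping
human closes 1.4000·0.6300 = 0.8820 m
C+Z_d+Z_r = 0.2000+0.0800+0.0800 = 0.3600 m
sum ≈ 0.0880+0.3025+0.8820+0.3600 ≈ 1.6325 m = S ✓

v_R_max = 11/10 m/s = 1.1000 m/s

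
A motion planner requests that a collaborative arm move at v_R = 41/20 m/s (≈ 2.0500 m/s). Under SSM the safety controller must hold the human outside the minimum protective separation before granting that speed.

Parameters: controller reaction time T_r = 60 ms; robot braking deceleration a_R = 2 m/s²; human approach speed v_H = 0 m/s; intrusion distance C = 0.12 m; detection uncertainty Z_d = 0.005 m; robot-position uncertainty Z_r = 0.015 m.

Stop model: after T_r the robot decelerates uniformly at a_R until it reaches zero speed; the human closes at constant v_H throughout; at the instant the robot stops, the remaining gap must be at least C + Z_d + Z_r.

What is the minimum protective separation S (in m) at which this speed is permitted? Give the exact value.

S_min = 10509/8000 m = 1.3136 m

T_s = v_R/a_R = (41/20)/2 = 1.0250 s
robot covers v_R·T_r = 2.0500·0.0600 = 0.1230 m before braking
robot under decel: 2.0500²/(2·2.0000) = 1.0506 m
human closes 0.0000·1.0850 = 0.0000 m
margins: 0.1200+0.0050+0.0150 = 0.1400 m
S_min ≈ 0.1230+1.0506+0.0000+0.1400  ⇒  S_min = 10509/8000 m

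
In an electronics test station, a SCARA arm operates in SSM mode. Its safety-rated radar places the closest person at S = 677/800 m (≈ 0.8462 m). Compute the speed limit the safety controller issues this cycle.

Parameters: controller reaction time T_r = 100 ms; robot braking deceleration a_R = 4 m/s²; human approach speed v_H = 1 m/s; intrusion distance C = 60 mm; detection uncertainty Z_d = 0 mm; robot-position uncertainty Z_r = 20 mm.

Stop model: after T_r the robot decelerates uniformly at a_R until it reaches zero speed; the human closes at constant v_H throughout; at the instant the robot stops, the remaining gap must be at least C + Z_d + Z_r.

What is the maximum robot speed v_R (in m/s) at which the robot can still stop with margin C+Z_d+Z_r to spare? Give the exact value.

v_R_max = 13/10 m/s = 1.3000 m/s

quadratic (1/8)·v² + (7/20)·v + (-533/800) = 0
  disc = (7/20)² − 4·(1/8)·(-533/800) = 729/1600 ; √disc = 27/40
  v_R = (−(7/20) + 27/40) / (2·(1/8)) = 13/10 m/s
check:
braking lasts T_s = (13/10)/4 = 0.3250 s
robot covers v_R·T_r = 1.3000·0.1000 = 0.1300 m before braking
robot under decel: 1.3000²/(2·4.0000) = 0.2112 m
person approaches 1.0000·(0.1000+0.3250) = 0.4250 m
margins: 0.0600+0.0000+0.0200 = 0.0800 m
sum ≈ 0.1300+0.2112+0.4250+0.0800 ≈ 0.8462 m = S ✓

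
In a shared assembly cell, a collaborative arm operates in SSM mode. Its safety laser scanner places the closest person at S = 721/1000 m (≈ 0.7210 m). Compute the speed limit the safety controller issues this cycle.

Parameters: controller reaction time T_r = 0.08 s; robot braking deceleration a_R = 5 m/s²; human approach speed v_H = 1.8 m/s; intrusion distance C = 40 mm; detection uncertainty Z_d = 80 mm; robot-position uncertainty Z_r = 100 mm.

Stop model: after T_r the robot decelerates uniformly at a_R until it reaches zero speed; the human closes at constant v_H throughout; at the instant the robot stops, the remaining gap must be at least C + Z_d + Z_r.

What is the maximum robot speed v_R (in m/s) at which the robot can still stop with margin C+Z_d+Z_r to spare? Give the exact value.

at the boundary: (1/10)·v² + (11/25)·v + (-357/1000) = 0
  disc = (11/25)² − 4·(1/10)·(-357/1000) = 841/2500 ; √disc = 29/50
  v_R = (−(11/25) + 29/50) / (2·(1/10)) = 7/10 m/s
check:
stop time T_s = (7/10)/5 = 0.1400 s
robot in T_r: 0.7000·0.0800 = 0.0560 m
robot covers 0.7000·0.1400 − ½·5.0000·0.1400² = 0.0490 m while stopping
human over T_r+T_s: 1.8000·(0.0800+0.1400) = 0.3960 m
margins: 0.0400+0.0800+0.1000 = 0.2200 m
sum ≈ 0.0560+0.0490+0.3960+0.2200 ≈ 0.7210 m = S ✓

v_R_max = 7/10 m/s = 0.7000 m/s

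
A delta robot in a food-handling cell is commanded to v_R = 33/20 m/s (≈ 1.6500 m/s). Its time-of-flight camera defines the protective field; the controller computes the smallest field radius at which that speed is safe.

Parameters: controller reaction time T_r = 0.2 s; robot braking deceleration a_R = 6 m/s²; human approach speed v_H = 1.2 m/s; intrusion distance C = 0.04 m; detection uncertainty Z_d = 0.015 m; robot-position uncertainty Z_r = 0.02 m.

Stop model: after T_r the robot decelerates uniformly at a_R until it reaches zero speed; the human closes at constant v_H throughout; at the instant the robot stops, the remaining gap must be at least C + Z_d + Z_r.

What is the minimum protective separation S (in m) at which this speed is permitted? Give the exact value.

S_min = 1923/1600 m = 1.2019 m

stop time T_s = (33/20)/6 = 0.2750 s
robot in T_r: 1.6500·0.2000 = 0.3300 m
robot under decel: 1.6500²/(2·6.0000) = 0.2269 m
person approaches 1.2000·(0.2000+0.2750) = 0.5700 m
margins: 0.0400+0.0150+0.0200 = 0.0750 m
S_min ≈ 0.3300+0.2269+0.5700+0.0750  ⇒  S_min = 1923/1600 m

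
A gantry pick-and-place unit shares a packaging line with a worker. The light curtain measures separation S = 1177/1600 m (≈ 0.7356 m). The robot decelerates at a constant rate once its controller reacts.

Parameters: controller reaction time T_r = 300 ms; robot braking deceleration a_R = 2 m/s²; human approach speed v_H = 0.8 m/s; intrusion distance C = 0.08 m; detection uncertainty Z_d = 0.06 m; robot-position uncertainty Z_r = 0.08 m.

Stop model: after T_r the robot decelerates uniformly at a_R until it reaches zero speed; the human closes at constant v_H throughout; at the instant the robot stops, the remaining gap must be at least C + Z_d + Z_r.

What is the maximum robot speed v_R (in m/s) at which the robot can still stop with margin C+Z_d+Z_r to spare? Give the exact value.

v_R_max = 7/20 m/s = 0.3500 m/s

at the boundary: (1/4)·v² + (7/10)·v + (-441/1600) = 0
  disc = (7/10)² − 4·(1/4)·(-441/1600) = 49/64 ; √disc = 7/8
  v_R = (−(7/10) + 7/8) / (2·(1/4)) = 7/20 m/s
check:
T_s = v_R/a_R = (7/20)/2 = 0.1750 s
reaction-phase robot travel = 0.3500·0.3000 = 0.1050 m
robot under decel: 0.3500²/(2·2.0000) = 0.0306 m
person approaches 0.8000·(0.3000+0.1750) = 0.3800 m
margins: 0.0800+0.0600+0.0800 = 0.2200 m
sum ≈ 0.1050+0.0306+0.3800+0.2200 ≈ 0.7356 m = S ✓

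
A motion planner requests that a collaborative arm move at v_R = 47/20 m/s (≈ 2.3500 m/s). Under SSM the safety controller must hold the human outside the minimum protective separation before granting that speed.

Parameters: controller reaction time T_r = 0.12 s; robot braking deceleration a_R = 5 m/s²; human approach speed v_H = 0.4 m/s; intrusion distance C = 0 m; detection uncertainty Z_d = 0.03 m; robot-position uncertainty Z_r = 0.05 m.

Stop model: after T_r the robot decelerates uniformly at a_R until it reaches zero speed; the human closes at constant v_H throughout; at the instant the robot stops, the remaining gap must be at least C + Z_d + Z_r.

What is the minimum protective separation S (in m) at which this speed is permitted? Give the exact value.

S_min = 4601/4000 m = 1.1502 m

stop time T_s = (47/20)/5 = 0.4700 s
reaction-phase robot travel = 2.3500·0.1200 = 0.2820 m
robot covers 2.3500·0.4700 − ½·5.0000·0.4700² = 0.5523 m while stopping
person approaches 0.4000·(0.1200+0.4700) = 0.2360 m
margins: 0.0000+0.0300+0.0500 = 0.0800 m
S_min ≈ 0.2820+0.5523+0.2360+0.0800  ⇒  S_min = 4601/4000 m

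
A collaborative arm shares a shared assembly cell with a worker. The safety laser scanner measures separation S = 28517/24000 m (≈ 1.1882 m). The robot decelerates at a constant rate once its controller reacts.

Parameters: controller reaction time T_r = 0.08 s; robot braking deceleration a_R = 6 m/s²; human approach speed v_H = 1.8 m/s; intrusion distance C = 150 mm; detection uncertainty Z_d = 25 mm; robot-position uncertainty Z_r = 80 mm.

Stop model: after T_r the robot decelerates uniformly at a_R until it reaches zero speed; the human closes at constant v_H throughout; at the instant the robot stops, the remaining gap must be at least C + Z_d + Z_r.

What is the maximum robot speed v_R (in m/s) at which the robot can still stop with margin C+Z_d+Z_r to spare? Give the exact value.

collect terms ⇒ (1/12)·v_R² + (19/50)·v_R + (-18941/24000) = 0
  disc = (19/50)² − 4·(1/12)·(-18941/24000) = 146689/360000 ; √disc = 383/600
  v_R = (−(19/50) + 383/600) / (2·(1/12)) = 31/20 m/s
check:
stop time T_s = (31/20)/6 = 0.2583 s
reaction-phase robot travel = 1.5500·0.0800 = 0.1240 m
braking distance = 1.5500²/(2·6.0000) = 0.2002 m
human over T_r+T_s: 1.8000·(0.0800+0.2583) = 0.6090 m
residual clearance needed = 0.1500+0.0250+0.0800 = 0.2550 m
sum ≈ 0.1240+0.2002+0.6090+0.2550 ≈ 1.1882 m = S ✓

v_R_max = 31/20 m/s = 1.5500 m/s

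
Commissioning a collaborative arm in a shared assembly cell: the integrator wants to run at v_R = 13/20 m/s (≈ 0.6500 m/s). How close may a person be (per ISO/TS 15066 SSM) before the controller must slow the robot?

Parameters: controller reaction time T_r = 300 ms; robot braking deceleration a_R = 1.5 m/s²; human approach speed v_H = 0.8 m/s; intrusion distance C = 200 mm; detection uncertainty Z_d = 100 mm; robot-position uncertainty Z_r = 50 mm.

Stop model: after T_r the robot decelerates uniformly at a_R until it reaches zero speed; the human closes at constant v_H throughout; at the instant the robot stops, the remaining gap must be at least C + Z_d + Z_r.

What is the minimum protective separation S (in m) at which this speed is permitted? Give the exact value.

S_min = 509/400 m = 1.2725 m

stop time T_s = (13/20)/(3/2) = 0.4333 s
robot covers v_R·T_r = 0.6500·0.3000 = 0.1950 m before braking
robot covers 0.6500·0.4333 − ½·1.5000·0.4333² = 0.1408 m while stopping
human over T_r+T_s: 0.8000·(0.3000+0.4333) = 0.5867 m
margins: 0.2000+0.1000+0.0500 = 0.3500 m
S_min ≈ 0.1950+0.1408+0.5867+0.3500  ⇒  S_min = 509/400 m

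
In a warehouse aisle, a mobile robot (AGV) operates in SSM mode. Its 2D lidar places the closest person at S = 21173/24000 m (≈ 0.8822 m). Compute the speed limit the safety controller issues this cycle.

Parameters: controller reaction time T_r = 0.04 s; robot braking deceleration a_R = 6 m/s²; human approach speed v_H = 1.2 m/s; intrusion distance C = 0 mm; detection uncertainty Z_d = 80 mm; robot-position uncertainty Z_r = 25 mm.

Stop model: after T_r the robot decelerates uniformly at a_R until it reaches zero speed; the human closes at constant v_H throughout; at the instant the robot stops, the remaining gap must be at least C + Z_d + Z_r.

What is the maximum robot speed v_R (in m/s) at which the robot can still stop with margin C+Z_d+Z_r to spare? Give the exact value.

at the boundary: (1/12)·v² + (6/25)·v + (-17501/24000) = 0
  disc = (6/25)² − 4·(1/12)·(-17501/24000) = 108241/360000 ; √disc = 329/600
  v_R = (−(6/25) + 329/600) / (2·(1/12)) = 37/20 m/s
check:
stop time T_s = (37/20)/6 = 0.3083 s
reaction-phase robot travel = 1.8500·0.0400 = 0.0740 m
robot under decel: 1.8500²/(2·6.0000) = 0.2852 m
person approaches 1.2000·(0.0400+0.3083) = 0.4180 m
C+Z_d+Z_r = 0.0000+0.0800+0.0250 = 0.1050 m
sum ≈ 0.0740+0.2852+0.4180+0.1050 ≈ 0.8822 m = S ✓

v_R_max = 37/20 m/s = 1.8500 m/s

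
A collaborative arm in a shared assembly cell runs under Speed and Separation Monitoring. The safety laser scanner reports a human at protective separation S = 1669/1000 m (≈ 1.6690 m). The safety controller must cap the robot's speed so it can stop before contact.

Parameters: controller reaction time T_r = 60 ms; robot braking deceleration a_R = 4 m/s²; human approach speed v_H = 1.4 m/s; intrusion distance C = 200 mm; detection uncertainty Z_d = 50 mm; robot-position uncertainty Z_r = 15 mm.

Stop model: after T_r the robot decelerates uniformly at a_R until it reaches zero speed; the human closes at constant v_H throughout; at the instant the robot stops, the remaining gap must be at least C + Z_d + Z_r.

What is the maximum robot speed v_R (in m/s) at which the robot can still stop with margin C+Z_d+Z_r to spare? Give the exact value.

v_R_max = 2 m/s = 2.0000 m/s

quadratic (1/8)·v² + (41/100)·v + (-33/25) = 0
  disc = (41/100)² − 4·(1/8)·(-33/25) = 8281/10000 ; √disc = 91/100
  v_R = (−(41/100) + 91/100) / (2·(1/8)) = 2 m/s
check:
T_s = v_R/a_R = 2/4 = 0.5000 s
robot covers v_R·T_r = 2.0000·0.0600 = 0.1200 m before braking
robot covers 2.0000·0.5000 − ½·4.0000·0.5000² = 0.5000 m while stopping
human over T_r+T_s: 1.4000·(0.0600+0.5000) = 0.7840 m
residual clearance needed = 0.2000+0.0500+0.0150 = 0.2650 m
sum ≈ 0.1200+0.5000+0.7840+0.2650 ≈ 1.6690 m = S ✓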